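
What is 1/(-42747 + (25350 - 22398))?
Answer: -1/39795 ≈ -2.5129e-5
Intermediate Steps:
1/(-42747 + (25350 - 22398)) = 1/(-42747 + 2952) = 1/(-39795) = -1/39795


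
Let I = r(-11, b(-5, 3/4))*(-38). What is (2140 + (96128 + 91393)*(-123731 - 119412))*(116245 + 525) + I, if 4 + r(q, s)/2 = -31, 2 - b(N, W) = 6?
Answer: -5324059998704850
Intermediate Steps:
b(N, W) = -4 (b(N, W) = 2 - 1*6 = 2 - 6 = -4)
r(q, s) = -70 (r(q, s) = -8 + 2*(-31) = -8 - 62 = -70)
I = 2660 (I = -70*(-38) = 2660)
(2140 + (96128 + 91393)*(-123731 - 119412))*(116245 + 525) + I = (2140 + (96128 + 91393)*(-123731 - 119412))*(116245 + 525) + 2660 = (2140 + 187521*(-243143))*116770 + 2660 = (2140 - 45594418503)*116770 + 2660 = -45594416363*116770 + 2660 = -5324059998707510 + 2660 = -5324059998704850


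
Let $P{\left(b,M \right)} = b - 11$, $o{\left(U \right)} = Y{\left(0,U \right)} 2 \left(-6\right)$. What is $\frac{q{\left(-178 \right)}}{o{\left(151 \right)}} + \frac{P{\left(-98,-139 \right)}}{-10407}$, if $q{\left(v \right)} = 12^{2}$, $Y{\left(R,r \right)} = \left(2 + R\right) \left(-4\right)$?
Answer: $\frac{31439}{20814} \approx 1.5105$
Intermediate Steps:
$Y{\left(R,r \right)} = -8 - 4 R$
$o{\left(U \right)} = 96$ ($o{\left(U \right)} = \left(-8 - 0\right) 2 \left(-6\right) = \left(-8 + 0\right) 2 \left(-6\right) = \left(-8\right) 2 \left(-6\right) = \left(-16\right) \left(-6\right) = 96$)
$P{\left(b,M \right)} = -11 + b$
$q{\left(v \right)} = 144$
$\frac{q{\left(-178 \right)}}{o{\left(151 \right)}} + \frac{P{\left(-98,-139 \right)}}{-10407} = \frac{144}{96} + \frac{-11 - 98}{-10407} = 144 \cdot \frac{1}{96} - - \frac{109}{10407} = \frac{3}{2} + \frac{109}{10407} = \frac{31439}{20814}$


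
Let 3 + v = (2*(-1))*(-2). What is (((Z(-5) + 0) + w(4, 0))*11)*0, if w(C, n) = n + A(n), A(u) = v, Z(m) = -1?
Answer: 0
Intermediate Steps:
v = 1 (v = -3 + (2*(-1))*(-2) = -3 - 2*(-2) = -3 + 4 = 1)
A(u) = 1
w(C, n) = 1 + n (w(C, n) = n + 1 = 1 + n)
(((Z(-5) + 0) + w(4, 0))*11)*0 = (((-1 + 0) + (1 + 0))*11)*0 = ((-1 + 1)*11)*0 = (0*11)*0 = 0*0 = 0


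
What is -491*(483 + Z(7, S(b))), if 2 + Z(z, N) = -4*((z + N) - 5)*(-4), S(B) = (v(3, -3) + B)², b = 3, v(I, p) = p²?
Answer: -1383147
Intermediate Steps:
S(B) = (9 + B)² (S(B) = ((-3)² + B)² = (9 + B)²)
Z(z, N) = -82 + 16*N + 16*z (Z(z, N) = -2 - 4*((z + N) - 5)*(-4) = -2 - 4*((N + z) - 5)*(-4) = -2 - 4*(-5 + N + z)*(-4) = -2 + (20 - 4*N - 4*z)*(-4) = -2 + (-80 + 16*N + 16*z) = -82 + 16*N + 16*z)
-491*(483 + Z(7, S(b))) = -491*(483 + (-82 + 16*(9 + 3)² + 16*7)) = -491*(483 + (-82 + 16*12² + 112)) = -491*(483 + (-82 + 16*144 + 112)) = -491*(483 + (-82 + 2304 + 112)) = -491*(483 + 2334) = -491*2817 = -1383147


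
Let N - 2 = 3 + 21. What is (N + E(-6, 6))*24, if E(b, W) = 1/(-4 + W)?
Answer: 636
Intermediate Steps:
N = 26 (N = 2 + (3 + 21) = 2 + 24 = 26)
(N + E(-6, 6))*24 = (26 + 1/(-4 + 6))*24 = (26 + 1/2)*24 = (26 + ½)*24 = (53/2)*24 = 636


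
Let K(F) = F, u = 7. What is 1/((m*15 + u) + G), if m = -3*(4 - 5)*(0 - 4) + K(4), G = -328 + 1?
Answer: -1/440 ≈ -0.0022727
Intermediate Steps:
G = -327
m = -8 (m = -3*(4 - 5)*(0 - 4) + 4 = -(-3)*(-4) + 4 = -3*4 + 4 = -12 + 4 = -8)
1/((m*15 + u) + G) = 1/((-8*15 + 7) - 327) = 1/((-120 + 7) - 327) = 1/(-113 - 327) = 1/(-440) = -1/440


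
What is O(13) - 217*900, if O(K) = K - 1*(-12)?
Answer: -195275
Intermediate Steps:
O(K) = 12 + K (O(K) = K + 12 = 12 + K)
O(13) - 217*900 = (12 + 13) - 217*900 = 25 - 195300 = -195275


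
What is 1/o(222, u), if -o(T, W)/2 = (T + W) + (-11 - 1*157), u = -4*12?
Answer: -1/12 ≈ -0.083333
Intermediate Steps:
u = -48
o(T, W) = 336 - 2*T - 2*W (o(T, W) = -2*((T + W) + (-11 - 1*157)) = -2*((T + W) + (-11 - 157)) = -2*((T + W) - 168) = -2*(-168 + T + W) = 336 - 2*T - 2*W)
1/o(222, u) = 1/(336 - 2*222 - 2*(-48)) = 1/(336 - 444 + 96) = 1/(-12) = -1/12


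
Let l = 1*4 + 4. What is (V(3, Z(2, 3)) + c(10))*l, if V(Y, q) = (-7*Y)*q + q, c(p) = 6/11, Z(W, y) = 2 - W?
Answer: 48/11 ≈ 4.3636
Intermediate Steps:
c(p) = 6/11 (c(p) = 6*(1/11) = 6/11)
V(Y, q) = q - 7*Y*q (V(Y, q) = -7*Y*q + q = q - 7*Y*q)
l = 8 (l = 4 + 4 = 8)
(V(3, Z(2, 3)) + c(10))*l = ((2 - 1*2)*(1 - 7*3) + 6/11)*8 = ((2 - 2)*(1 - 21) + 6/11)*8 = (0*(-20) + 6/11)*8 = (0 + 6/11)*8 = (6/11)*8 = 48/11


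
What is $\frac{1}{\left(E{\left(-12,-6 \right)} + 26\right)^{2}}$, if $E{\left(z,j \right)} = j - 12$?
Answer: $\frac{1}{64} \approx 0.015625$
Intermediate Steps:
$E{\left(z,j \right)} = -12 + j$
$\frac{1}{\left(E{\left(-12,-6 \right)} + 26\right)^{2}} = \frac{1}{\left(\left(-12 - 6\right) + 26\right)^{2}} = \frac{1}{\left(-18 + 26\right)^{2}} = \frac{1}{8^{2}} = \frac{1}{64}$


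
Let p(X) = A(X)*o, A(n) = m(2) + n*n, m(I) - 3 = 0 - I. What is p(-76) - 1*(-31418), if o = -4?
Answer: 8310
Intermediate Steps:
m(I) = 3 - I (m(I) = 3 + (0 - I) = 3 - I)
A(n) = 1 + n² (A(n) = (3 - 1*2) + n*n = (3 - 2) + n² = 1 + n²)
p(X) = -4 - 4*X² (p(X) = (1 + X²)*(-4) = -4 - 4*X²)
p(-76) - 1*(-31418) = (-4 - 4*(-76)²) - 1*(-31418) = (-4 - 4*5776) + 31418 = (-4 - 23104) + 31418 = -23108 + 31418 = 8310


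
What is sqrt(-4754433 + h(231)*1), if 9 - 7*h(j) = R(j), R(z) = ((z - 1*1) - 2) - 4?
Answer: I*sqrt(232968722)/7 ≈ 2180.5*I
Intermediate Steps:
R(z) = -7 + z (R(z) = ((z - 1) - 2) - 4 = ((-1 + z) - 2) - 4 = (-3 + z) - 4 = -7 + z)
h(j) = 16/7 - j/7 (h(j) = 9/7 - (-7 + j)/7 = 9/7 + (1 - j/7) = 16/7 - j/7)
sqrt(-4754433 + h(231)*1) = sqrt(-4754433 + (16/7 - 1/7*231)*1) = sqrt(-4754433 + (16/7 - 33)*1) = sqrt(-4754433 - 215/7*1) = sqrt(-4754433 - 215/7) = sqrt(-33281246/7) = I*sqrt(232968722)/7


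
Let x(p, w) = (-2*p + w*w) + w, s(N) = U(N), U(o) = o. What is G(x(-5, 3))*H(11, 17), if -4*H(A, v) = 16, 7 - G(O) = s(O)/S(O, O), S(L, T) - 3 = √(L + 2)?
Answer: -228/5 + 176*√6/15 ≈ -16.859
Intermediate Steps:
s(N) = N
S(L, T) = 3 + √(2 + L) (S(L, T) = 3 + √(L + 2) = 3 + √(2 + L))
x(p, w) = w + w² - 2*p (x(p, w) = (-2*p + w²) + w = (w² - 2*p) + w = w + w² - 2*p)
G(O) = 7 - O/(3 + √(2 + O))
H(A, v) = -4 (H(A, v) = -¼*16 = -4)
G(x(-5, 3))*H(11, 17) = (7 - (3 + 3² - 2*(-5))/(3 + √(2 + (3 + 3² - 2*(-5)))))*(-4) = (7 - (3 + 9 + 10)/(3 + √(2 + (3 + 9 + 10))))*(-4) = (7 - 1*22/(3 + √(2 + 22)))*(-4) = (7 - 1*22/(3 + √24))*(-4) = (7 - 1*22/(3 + 2*√6))*(-4) = (7 - 22/(3 + 2*√6))*(-4) = -28 + 88/(3 + 2*√6)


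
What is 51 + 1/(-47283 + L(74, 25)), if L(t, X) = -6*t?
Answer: 2434076/47727 ≈ 51.000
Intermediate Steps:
51 + 1/(-47283 + L(74, 25)) = 51 + 1/(-47283 - 6*74) = 51 + 1/(-47283 - 444) = 51 + 1/(-47727) = 51 - 1/47727 = 2434076/47727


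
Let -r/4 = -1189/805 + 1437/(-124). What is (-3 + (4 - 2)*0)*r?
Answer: -3912663/24955 ≈ -156.79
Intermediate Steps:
r = 1304221/24955 (r = -4*(-1189/805 + 1437/(-124)) = -4*(-1189*1/805 + 1437*(-1/124)) = -4*(-1189/805 - 1437/124) = -4*(-1304221/99820) = 1304221/24955 ≈ 52.263)
(-3 + (4 - 2)*0)*r = (-3 + (4 - 2)*0)*(1304221/24955) = (-3 + 2*0)*(1304221/24955) = (-3 + 0)*(1304221/24955) = -3*1304221/24955 = -3912663/24955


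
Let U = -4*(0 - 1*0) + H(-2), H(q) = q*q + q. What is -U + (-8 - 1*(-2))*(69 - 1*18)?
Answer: -308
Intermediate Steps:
H(q) = q + q**2 (H(q) = q**2 + q = q + q**2)
U = 2 (U = -4*(0 - 1*0) - 2*(1 - 2) = -4*(0 + 0) - 2*(-1) = -4*0 + 2 = 0 + 2 = 2)
-U + (-8 - 1*(-2))*(69 - 1*18) = -1*2 + (-8 - 1*(-2))*(69 - 1*18) = -2 + (-8 + 2)*(69 - 18) = -2 - 6*51 = -2 - 306 = -308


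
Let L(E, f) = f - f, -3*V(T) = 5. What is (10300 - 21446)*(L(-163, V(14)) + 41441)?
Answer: -461901386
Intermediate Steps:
V(T) = -5/3 (V(T) = -⅓*5 = -5/3)
L(E, f) = 0
(10300 - 21446)*(L(-163, V(14)) + 41441) = (10300 - 21446)*(0 + 41441) = -11146*41441 = -461901386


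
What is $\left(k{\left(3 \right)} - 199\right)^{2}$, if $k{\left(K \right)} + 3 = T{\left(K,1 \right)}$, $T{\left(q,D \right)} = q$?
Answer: $39601$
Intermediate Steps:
$k{\left(K \right)} = -3 + K$
$\left(k{\left(3 \right)} - 199\right)^{2} = \left(\left(-3 + 3\right) - 199\right)^{2} = \left(0 - 199\right)^{2} = \left(-199\right)^{2} = 39601$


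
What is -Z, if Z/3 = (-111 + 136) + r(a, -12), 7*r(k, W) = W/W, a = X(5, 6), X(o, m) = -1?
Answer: -528/7 ≈ -75.429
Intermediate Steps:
a = -1
r(k, W) = 1/7 (r(k, W) = (W/W)/7 = (1/7)*1 = 1/7)
Z = 528/7 (Z = 3*((-111 + 136) + 1/7) = 3*(25 + 1/7) = 3*(176/7) = 528/7 ≈ 75.429)
-Z = -1*528/7 = -528/7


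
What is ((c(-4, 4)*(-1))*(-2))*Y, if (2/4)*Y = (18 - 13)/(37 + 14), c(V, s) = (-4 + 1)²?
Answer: 60/17 ≈ 3.5294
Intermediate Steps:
c(V, s) = 9 (c(V, s) = (-3)² = 9)
Y = 10/51 (Y = 2*((18 - 13)/(37 + 14)) = 2*(5/51) = 10/51 ≈ 0.19608)
((c(-4, 4)*(-1))*(-2))*Y = ((9*(-1))*(-2))*(10/51) = -9*(-2)*(10/51) = 18*(10/51) = 60/17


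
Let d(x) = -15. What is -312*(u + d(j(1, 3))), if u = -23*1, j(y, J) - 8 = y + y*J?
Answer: 11856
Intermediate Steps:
j(y, J) = 8 + y + J*y (j(y, J) = 8 + (y + y*J) = 8 + (y + J*y) = 8 + y + J*y)
u = -23
-312*(u + d(j(1, 3))) = -312*(-23 - 15) = -312*(-38) = 11856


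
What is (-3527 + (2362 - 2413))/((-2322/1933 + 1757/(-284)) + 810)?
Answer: -1964221816/440611591 ≈ -4.4579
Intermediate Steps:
(-3527 + (2362 - 2413))/((-2322/1933 + 1757/(-284)) + 810) = (-3527 - 51)/((-2322*1/1933 + 1757*(-1/284)) + 810) = -3578/((-2322/1933 - 1757/284) + 810) = -3578/(-4055729/548972 + 810) = -3578/440611591/548972 = -3578*548972/440611591 = -1964221816/440611591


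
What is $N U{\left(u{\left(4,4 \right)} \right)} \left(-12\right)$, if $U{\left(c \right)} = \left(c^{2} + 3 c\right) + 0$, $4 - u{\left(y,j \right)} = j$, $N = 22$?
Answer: $0$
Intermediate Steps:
$u{\left(y,j \right)} = 4 - j$
$U{\left(c \right)} = c^{2} + 3 c$
$N U{\left(u{\left(4,4 \right)} \right)} \left(-12\right) = 22 \left(4 - 4\right) \left(3 + \left(4 - 4\right)\right) \left(-12\right) = 22 \cdot 0 \left(3 + 0\right) \left(-12\right) = 22 \cdot 0 \cdot 3 \left(-12\right) = 22 \cdot 0 \left(-12\right) = 0 \left(-12\right) = 0$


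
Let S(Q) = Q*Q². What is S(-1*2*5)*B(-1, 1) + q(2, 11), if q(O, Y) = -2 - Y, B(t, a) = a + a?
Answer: -2013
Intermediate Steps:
B(t, a) = 2*a
S(Q) = Q³
S(-1*2*5)*B(-1, 1) + q(2, 11) = (-1*2*5)³*(2*1) + (-2 - 1*11) = (-2*5)³*2 + (-2 - 11) = (-10)³*2 - 13 = -1000*2 - 13 = -2000 - 13 = -2013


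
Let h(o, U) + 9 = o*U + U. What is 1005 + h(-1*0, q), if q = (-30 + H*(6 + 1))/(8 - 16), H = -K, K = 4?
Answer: 4013/4 ≈ 1003.3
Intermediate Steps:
H = -4 (H = -1*4 = -4)
q = 29/4 (q = (-30 - 4*(6 + 1))/(8 - 16) = (-30 - 4*7)/(-8) = (-30 - 28)*(-1/8) = -58*(-1/8) = 29/4 ≈ 7.2500)
h(o, U) = -9 + U + U*o (h(o, U) = -9 + (o*U + U) = -9 + (U*o + U) = -9 + (U + U*o) = -9 + U + U*o)
1005 + h(-1*0, q) = 1005 + (-9 + 29/4 + 29*(-1*0)/4) = 1005 + (-9 + 29/4 + (29/4)*0) = 1005 + (-9 + 29/4 + 0) = 1005 - 7/4 = 4013/4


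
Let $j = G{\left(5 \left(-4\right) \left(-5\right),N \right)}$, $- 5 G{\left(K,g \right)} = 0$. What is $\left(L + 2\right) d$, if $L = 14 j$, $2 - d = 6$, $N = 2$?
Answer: $-8$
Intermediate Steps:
$G{\left(K,g \right)} = 0$ ($G{\left(K,g \right)} = \left(- \frac{1}{5}\right) 0 = 0$)
$j = 0$
$d = -4$ ($d = 2 - 6 = -4$)
$L = 0$ ($L = 14 \cdot 0 = 0$)
$\left(L + 2\right) d = \left(0 + 2\right) \left(-4\right) = 2 \left(-4\right) = -8$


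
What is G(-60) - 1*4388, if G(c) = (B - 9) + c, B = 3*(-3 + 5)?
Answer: -4451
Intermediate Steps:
B = 6 (B = 3*2 = 6)
G(c) = -3 + c (G(c) = (6 - 9) + c = -3 + c)
G(-60) - 1*4388 = (-3 - 60) - 1*4388 = -63 - 4388 = -4451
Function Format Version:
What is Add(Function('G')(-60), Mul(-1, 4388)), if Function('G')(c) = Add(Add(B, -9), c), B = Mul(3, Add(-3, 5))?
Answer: -4451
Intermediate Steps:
B = 6 (B = Mul(3, 2) = 6)
Function('G')(c) = Add(-3, c) (Function('G')(c) = Add(Add(6, -9), c) = Add(-3, c))
Add(Function('G')(-60), Mul(-1, 4388)) = Add(Add(-3, -60), Mul(-1, 4388)) = Add(-63, -4388) = -4451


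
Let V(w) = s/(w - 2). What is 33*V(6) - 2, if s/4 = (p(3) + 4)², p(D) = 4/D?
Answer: 2810/3 ≈ 936.67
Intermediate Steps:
s = 1024/9 (s = 4*(4/3 + 4)² = 4*(16/3)² = 4*(256/9) = 1024/9 ≈ 113.78)
V(w) = 1024/(9*(-2 + w)) (V(w) = (1024/9)/(w - 2) = (1024/9)/(-2 + w) = 1024/(9*(-2 + w)))
33*V(6) - 2 = 33*(1024/(9*(-2 + 6))) - 2 = 33*((1024/9)/4) - 2 = 33*((1024/9)*(¼)) - 2 = 33*(256/9) - 2 = 2816/3 - 2 = 2810/3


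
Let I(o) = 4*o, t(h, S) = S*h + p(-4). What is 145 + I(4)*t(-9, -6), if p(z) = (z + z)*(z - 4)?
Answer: 2033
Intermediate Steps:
p(z) = 2*z*(-4 + z) (p(z) = (2*z)*(-4 + z) = 2*z*(-4 + z))
t(h, S) = 64 + S*h (t(h, S) = S*h + 2*(-4)*(-4 - 4) = S*h + 2*(-4)*(-8) = S*h + 64 = 64 + S*h)
145 + I(4)*t(-9, -6) = 145 + (4*4)*(64 - 6*(-9)) = 145 + 16*(64 + 54) = 145 + 16*118 = 145 + 1888 = 2033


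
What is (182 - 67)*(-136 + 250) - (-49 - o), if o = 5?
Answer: 13164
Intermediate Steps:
(182 - 67)*(-136 + 250) - (-49 - o) = (182 - 67)*(-136 + 250) - (-49 - 1*5) = 115*114 - (-49 - 5) = 13110 - 1*(-54) = 13110 + 54 = 13164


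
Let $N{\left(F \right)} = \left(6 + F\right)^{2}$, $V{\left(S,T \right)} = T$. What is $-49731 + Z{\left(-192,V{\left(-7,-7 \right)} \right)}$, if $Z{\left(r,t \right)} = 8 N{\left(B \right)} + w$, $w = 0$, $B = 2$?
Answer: $-49219$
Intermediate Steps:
$Z{\left(r,t \right)} = 512$ ($Z{\left(r,t \right)} = 8 \left(6 + 2\right)^{2} + 0 = 8 \cdot 8^{2} + 0 = 8 \cdot 64 + 0 = 512 + 0 = 512$)
$-49731 + Z{\left(-192,V{\left(-7,-7 \right)} \right)} = -49731 + 512 = -49219$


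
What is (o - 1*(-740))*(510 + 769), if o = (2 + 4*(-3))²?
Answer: 1074360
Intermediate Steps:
o = 100 (o = (2 - 12)² = (-10)² = 100)
(o - 1*(-740))*(510 + 769) = (100 - 1*(-740))*(510 + 769) = (100 + 740)*1279 = 840*1279 = 1074360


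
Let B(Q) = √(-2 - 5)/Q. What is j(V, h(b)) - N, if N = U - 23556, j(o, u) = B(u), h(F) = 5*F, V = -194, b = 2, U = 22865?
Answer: 691 + I*√7/10 ≈ 691.0 + 0.26458*I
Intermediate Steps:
B(Q) = I*√7/Q (B(Q) = √(-7)/Q = (I*√7)/Q = I*√7/Q)
j(o, u) = I*√7/u
N = -691 (N = 22865 - 23556 = -691)
j(V, h(b)) - N = I*√7/((5*2)) - 1*(-691) = I*√7/10 + 691 = 691 + I*√7/10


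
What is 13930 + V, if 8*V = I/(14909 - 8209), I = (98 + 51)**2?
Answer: 746670201/53600 ≈ 13930.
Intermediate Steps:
I = 22201 (I = 149**2 = 22201)
V = 22201/53600 (V = (22201/(14909 - 8209))/8 = (22201/6700)/8 = (22201*(1/6700))/8 = (1/8)*(22201/6700) = 22201/53600 ≈ 0.41420)
13930 + V = 13930 + 22201/53600 = 746670201/53600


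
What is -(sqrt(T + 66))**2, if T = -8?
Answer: -58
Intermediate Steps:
-(sqrt(T + 66))**2 = -(sqrt(-8 + 66))**2 = -(sqrt(58))**2 = -1*58 = -58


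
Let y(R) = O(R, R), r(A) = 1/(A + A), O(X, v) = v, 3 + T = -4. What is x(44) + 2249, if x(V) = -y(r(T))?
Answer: 31487/14 ≈ 2249.1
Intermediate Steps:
T = -7 (T = -3 - 4 = -7)
r(A) = 1/(2*A)
y(R) = R
x(V) = 1/14 (x(V) = -1/(2*(-7)) = -(-1)/(2*7) = -1*(-1/14) = 1/14)
x(44) + 2249 = 1/14 + 2249 = 31487/14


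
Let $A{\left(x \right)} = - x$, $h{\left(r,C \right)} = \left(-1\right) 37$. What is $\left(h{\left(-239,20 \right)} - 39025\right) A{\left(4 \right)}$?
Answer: $156248$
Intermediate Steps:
$h{\left(r,C \right)} = -37$
$\left(h{\left(-239,20 \right)} - 39025\right) A{\left(4 \right)} = \left(-37 - 39025\right) \left(\left(-1\right) 4\right) = \left(-37 - 39025\right) \left(-4\right) = \left(-39062\right) \left(-4\right) = 156248$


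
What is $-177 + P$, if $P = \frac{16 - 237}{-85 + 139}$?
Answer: $- \frac{9779}{54} \approx -181.09$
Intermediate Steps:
$P = - \frac{221}{54} \approx -4.0926$
$-177 + P = -177 - \frac{221}{54} = - \frac{9779}{54}$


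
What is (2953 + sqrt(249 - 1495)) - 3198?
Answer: -245 + I*sqrt(1246) ≈ -245.0 + 35.299*I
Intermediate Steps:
(2953 + sqrt(249 - 1495)) - 3198 = (2953 + sqrt(-1246)) - 3198 = (2953 + I*sqrt(1246)) - 3198 = -245 + I*sqrt(1246)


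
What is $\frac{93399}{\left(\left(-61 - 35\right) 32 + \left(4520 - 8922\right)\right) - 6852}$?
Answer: $- \frac{93399}{14326} \approx -6.5195$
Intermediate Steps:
$\frac{93399}{\left(\left(-61 - 35\right) 32 + \left(4520 - 8922\right)\right) - 6852} = \frac{93399}{\left(\left(-96\right) 32 - 4402\right) - 6852} = \frac{93399}{\left(-3072 - 4402\right) - 6852} = \frac{93399}{-7474 - 6852} = \frac{93399}{-14326} = 93399 \left(- \frac{1}{14326}\right) = - \frac{93399}{14326}$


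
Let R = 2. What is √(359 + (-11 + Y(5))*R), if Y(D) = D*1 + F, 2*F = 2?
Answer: √349 ≈ 18.682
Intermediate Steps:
F = 1 (F = (½)*2 = 1)
Y(D) = 1 + D (Y(D) = D*1 + 1 = D + 1 = 1 + D)
√(359 + (-11 + Y(5))*R) = √(359 + (-11 + (1 + 5))*2) = √(359 + (-11 + 6)*2) = √(359 - 5*2) = √(359 - 10) = √349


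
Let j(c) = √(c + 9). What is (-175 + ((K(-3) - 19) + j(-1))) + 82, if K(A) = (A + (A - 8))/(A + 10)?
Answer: -114 + 2*√2 ≈ -111.17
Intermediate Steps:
K(A) = (-8 + 2*A)/(10 + A) (K(A) = (A + (-8 + A))/(10 + A) = (-8 + 2*A)/(10 + A))
j(c) = √(9 + c)
(-175 + ((K(-3) - 19) + j(-1))) + 82 = (-175 + ((2*(-4 - 3)/(10 - 3) - 19) + √(9 - 1))) + 82 = (-175 + ((2*(-7)/7 - 19) + √8)) + 82 = (-175 + ((2*(⅐)*(-7) - 19) + 2*√2)) + 82 = (-175 + ((-2 - 19) + 2*√2)) + 82 = (-175 + (-21 + 2*√2)) + 82 = (-196 + 2*√2) + 82 = -114 + 2*√2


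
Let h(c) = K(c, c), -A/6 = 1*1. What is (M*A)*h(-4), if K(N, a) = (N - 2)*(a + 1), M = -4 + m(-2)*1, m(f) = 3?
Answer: 108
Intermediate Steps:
A = -6 ≈ -6.0000
M = -1 (M = -4 + 3*1 = -4 + 3 = -1)
K(N, a) = (1 + a)*(-2 + N) (K(N, a) = (-2 + N)*(1 + a) = (1 + a)*(-2 + N))
h(c) = -2 + c² - c (h(c) = -2 + c - 2*c + c*c = -2 + c - 2*c + c² = -2 + c² - c)
(M*A)*h(-4) = (-1*(-6))*(-2 + (-4)² - 1*(-4)) = 6*(-2 + 16 + 4) = 6*18 = 108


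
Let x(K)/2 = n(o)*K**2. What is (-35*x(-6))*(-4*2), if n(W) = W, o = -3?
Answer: -60480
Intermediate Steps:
x(K) = -6*K**2 (x(K) = 2*(-3*K**2) = -6*K**2)
(-35*x(-6))*(-4*2) = (-(-210)*(-6)**2)*(-4*2) = -(-210)*36*(-8) = -35*(-216)*(-8) = 7560*(-8) = -60480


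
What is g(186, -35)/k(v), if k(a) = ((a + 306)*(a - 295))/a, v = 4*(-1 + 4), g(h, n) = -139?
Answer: 278/14999 ≈ 0.018535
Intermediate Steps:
v = 12 (v = 4*3 = 12)
k(a) = (-295 + a)*(306 + a)/a (k(a) = ((306 + a)*(-295 + a))/a = ((-295 + a)*(306 + a))/a = (-295 + a)*(306 + a)/a)
g(186, -35)/k(v) = -139/(11 + 12 - 90270/12) = -139/(11 + 12 - 90270*1/12) = -139/(11 + 12 - 15045/2) = -139/(-14999/2) = -139*(-2/14999) = 278/14999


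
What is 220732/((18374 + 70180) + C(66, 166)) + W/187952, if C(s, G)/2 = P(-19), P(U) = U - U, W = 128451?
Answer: 26430935359/8321950704 ≈ 3.1761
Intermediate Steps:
P(U) = 0
C(s, G) = 0 (C(s, G) = 2*0 = 0)
220732/((18374 + 70180) + C(66, 166)) + W/187952 = 220732/((18374 + 70180) + 0) + 128451/187952 = 220732/(88554 + 0) + 128451*(1/187952) = 220732/88554 + 128451/187952 = 220732*(1/88554) + 128451/187952 = 110366/44277 + 128451/187952 = 26430935359/8321950704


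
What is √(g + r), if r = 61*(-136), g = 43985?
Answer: √35689 ≈ 188.92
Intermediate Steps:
r = -8296
√(g + r) = √(43985 - 8296) = √35689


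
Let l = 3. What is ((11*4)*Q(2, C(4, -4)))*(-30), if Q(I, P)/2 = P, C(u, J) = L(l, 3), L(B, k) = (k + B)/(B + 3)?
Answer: -2640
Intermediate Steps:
L(B, k) = (B + k)/(3 + B)
C(u, J) = 1 (C(u, J) = (3 + 3)/(3 + 3) = 6/6 = (1/6)*6 = 1)
Q(I, P) = 2*P
((11*4)*Q(2, C(4, -4)))*(-30) = ((11*4)*(2*1))*(-30) = (44*2)*(-30) = 88*(-30) = -2640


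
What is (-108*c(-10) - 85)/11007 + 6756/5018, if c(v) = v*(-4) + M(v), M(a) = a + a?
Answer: 31548941/27616563 ≈ 1.1424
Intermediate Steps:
M(a) = 2*a
c(v) = -2*v (c(v) = v*(-4) + 2*v = -4*v + 2*v = -2*v)
(-108*c(-10) - 85)/11007 + 6756/5018 = (-(-216)*(-10) - 85)/11007 + 6756/5018 = (-108*20 - 85)*(1/11007) + 6756*(1/5018) = (-2160 - 85)*(1/11007) + 3378/2509 = -2245*1/11007 + 3378/2509 = -2245/11007 + 3378/2509 = 31548941/27616563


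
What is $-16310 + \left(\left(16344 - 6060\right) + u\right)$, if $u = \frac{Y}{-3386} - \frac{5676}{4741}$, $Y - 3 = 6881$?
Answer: $- \frac{4399426848}{729683} \approx -6029.2$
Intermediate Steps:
$Y = 6884$ ($Y = 3 + 6881 = 6884$)
$u = - \frac{2357090}{729683}$ ($u = \frac{6884}{-3386} - \frac{5676}{4741} = 6884 \left(- \frac{1}{3386}\right) - \frac{516}{431} = - \frac{3442}{1693} - \frac{516}{431} = - \frac{2357090}{729683} \approx -3.2303$)
$-16310 + \left(\left(16344 - 6060\right) + u\right) = -16310 + \left(\left(16344 - 6060\right) - \frac{2357090}{729683}\right) = -16310 + \left(10284 - \frac{2357090}{729683}\right) = -16310 + \frac{7501702882}{729683} = - \frac{4399426848}{729683}$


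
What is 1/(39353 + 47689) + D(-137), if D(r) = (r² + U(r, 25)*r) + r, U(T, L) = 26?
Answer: 1311722941/87042 ≈ 15070.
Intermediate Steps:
D(r) = r² + 27*r (D(r) = (r² + 26*r) + r = r² + 27*r)
1/(39353 + 47689) + D(-137) = 1/(39353 + 47689) - 137*(27 - 137) = 1/87042 - 137*(-110) = 1/87042 + 15070 = 1311722941/87042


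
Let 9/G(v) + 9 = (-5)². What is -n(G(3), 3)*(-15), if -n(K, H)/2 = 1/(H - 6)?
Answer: 10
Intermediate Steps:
G(v) = 9/16 (G(v) = 9/(-9 + (-5)²) = 9/(-9 + 25) = 9/16)
n(K, H) = -2/(-6 + H) (n(K, H) = -2/(H - 6) = -2/(-6 + H))
-n(G(3), 3)*(-15) = -(-2/(-6 + 3))*(-15) = -(-2/(-3))*(-15) = -(-2*(-⅓))*(-15) = -2*(-15)/3 = -1*(-10) = 10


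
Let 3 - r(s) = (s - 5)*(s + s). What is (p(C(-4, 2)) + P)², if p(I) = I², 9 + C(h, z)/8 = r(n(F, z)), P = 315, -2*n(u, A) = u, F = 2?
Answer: 443144601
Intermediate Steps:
n(u, A) = -u/2
r(s) = 3 - 2*s*(-5 + s) (r(s) = 3 - (s - 5)*(s + s) = 3 - (-5 + s)*2*s = 3 - 2*s*(-5 + s))
C(h, z) = -144 (C(h, z) = -72 + 8*(3 - 2*(-½*2)² + 10*(-½*2)) = -72 + 8*(3 - 2*(-1)² + 10*(-1)) = -72 + 8*(3 - 2*1 - 10) = -72 + 8*(3 - 2 - 10) = -72 + 8*(-9) = -72 - 72 = -144)
(p(C(-4, 2)) + P)² = ((-144)² + 315)² = (20736 + 315)² = 21051² = 443144601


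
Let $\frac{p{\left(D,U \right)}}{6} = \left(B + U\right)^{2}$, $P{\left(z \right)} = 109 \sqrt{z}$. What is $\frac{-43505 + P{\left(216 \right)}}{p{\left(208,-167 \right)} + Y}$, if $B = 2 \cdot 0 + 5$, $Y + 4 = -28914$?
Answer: $- \frac{3955}{11686} + \frac{327 \sqrt{6}}{64273} \approx -0.32598$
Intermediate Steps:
$Y = -28918$ ($Y = -4 - 28914 = -28918$)
$B = 5$ ($B = 0 + 5 = 5$)
$p{\left(D,U \right)} = 6 \left(5 + U\right)^{2}$
$\frac{-43505 + P{\left(216 \right)}}{p{\left(208,-167 \right)} + Y} = \frac{-43505 + 109 \sqrt{216}}{6 \left(5 - 167\right)^{2} - 28918} = \frac{-43505 + 109 \cdot 6 \sqrt{6}}{6 \left(-162\right)^{2} - 28918} = \frac{-43505 + 654 \sqrt{6}}{6 \cdot 26244 - 28918} = \frac{-43505 + 654 \sqrt{6}}{157464 - 28918} = \frac{-43505 + 654 \sqrt{6}}{128546} = \left(-43505 + 654 \sqrt{6}\right) \frac{1}{128546} = - \frac{3955}{11686} + \frac{327 \sqrt{6}}{64273}$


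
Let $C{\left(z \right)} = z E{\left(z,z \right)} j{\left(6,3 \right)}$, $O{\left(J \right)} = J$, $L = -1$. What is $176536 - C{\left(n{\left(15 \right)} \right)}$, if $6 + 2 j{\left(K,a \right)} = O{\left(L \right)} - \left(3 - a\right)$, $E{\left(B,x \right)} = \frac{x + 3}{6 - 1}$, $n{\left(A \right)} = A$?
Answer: $176725$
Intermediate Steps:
$E{\left(B,x \right)} = \frac{3}{5} + \frac{x}{5}$ ($E{\left(B,x \right)} = \frac{3 + x}{5} = \left(3 + x\right) \frac{1}{5} = \frac{3}{5} + \frac{x}{5}$)
$j{\left(K,a \right)} = -5 + \frac{a}{2}$ ($j{\left(K,a \right)} = -3 + \frac{-1 - \left(3 - a\right)}{2} = -3 + \frac{-1 + \left(-3 + a\right)}{2} = -3 + \frac{-4 + a}{2} = -3 + \left(-2 + \frac{a}{2}\right) = -5 + \frac{a}{2}$)
$C{\left(z \right)} = - \frac{7 z \left(\frac{3}{5} + \frac{z}{5}\right)}{2}$ ($C{\left(z \right)} = z \left(\frac{3}{5} + \frac{z}{5}\right) \left(-5 + \frac{1}{2} \cdot 3\right) = z \left(\frac{3}{5} + \frac{z}{5}\right) \left(-5 + \frac{3}{2}\right) = z \left(\frac{3}{5} + \frac{z}{5}\right) \left(- \frac{7}{2}\right) = - \frac{7 z \left(\frac{3}{5} + \frac{z}{5}\right)}{2}$)
$176536 - C{\left(n{\left(15 \right)} \right)} = 176536 - \left(- \frac{7}{10}\right) 15 \left(3 + 15\right) = 176536 - \left(- \frac{7}{10}\right) 15 \cdot 18 = 176536 - -189 = 176536 + 189 = 176725$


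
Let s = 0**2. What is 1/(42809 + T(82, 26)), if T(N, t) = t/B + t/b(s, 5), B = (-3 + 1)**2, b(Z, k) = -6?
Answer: 6/256867 ≈ 2.3358e-5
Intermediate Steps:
s = 0
B = 4 (B = (-2)**2 = 4)
T(N, t) = t/12 (T(N, t) = t/4 + t/(-6) = t*(1/4) + t*(-1/6) = t/4 - t/6 = t/12)
1/(42809 + T(82, 26)) = 1/(42809 + (1/12)*26) = 1/(42809 + 13/6) = 1/(256867/6) = 6/256867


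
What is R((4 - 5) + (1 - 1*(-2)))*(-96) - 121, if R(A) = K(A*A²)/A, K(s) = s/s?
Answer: -169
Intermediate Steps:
K(s) = 1
R(A) = 1/A
R((4 - 5) + (1 - 1*(-2)))*(-96) - 121 = -96/((4 - 5) + (1 - 1*(-2))) - 121 = -96/(-1 + (1 + 2)) - 121 = -96/(-1 + 3) - 121 = -96/2 - 121 = (½)*(-96) - 121 = -48 - 121 = -169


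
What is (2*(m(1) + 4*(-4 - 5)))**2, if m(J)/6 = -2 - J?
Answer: 11664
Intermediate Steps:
m(J) = -12 - 6*J (m(J) = 6*(-2 - J) = -12 - 6*J)
(2*(m(1) + 4*(-4 - 5)))**2 = (2*((-12 - 6*1) + 4*(-4 - 5)))**2 = (2*((-12 - 6) + 4*(-9)))**2 = (2*(-18 - 36))**2 = (2*(-54))**2 = (-108)**2 = 11664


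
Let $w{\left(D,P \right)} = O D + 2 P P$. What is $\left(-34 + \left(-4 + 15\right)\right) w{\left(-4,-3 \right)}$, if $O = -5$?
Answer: $-874$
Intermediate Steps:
$w{\left(D,P \right)} = - 5 D + 2 P^{2}$ ($w{\left(D,P \right)} = - 5 D + 2 P P = - 5 D + 2 P^{2}$)
$\left(-34 + \left(-4 + 15\right)\right) w{\left(-4,-3 \right)} = \left(-34 + \left(-4 + 15\right)\right) \left(\left(-5\right) \left(-4\right) + 2 \left(-3\right)^{2}\right) = \left(-34 + 11\right) \left(20 + 2 \cdot 9\right) = - 23 \left(20 + 18\right) = \left(-23\right) 38 = -874$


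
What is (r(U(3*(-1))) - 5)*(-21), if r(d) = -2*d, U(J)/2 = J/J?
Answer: 189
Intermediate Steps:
U(J) = 2 (U(J) = 2*(J/J) = 2*1 = 2)
(r(U(3*(-1))) - 5)*(-21) = (-2*2 - 5)*(-21) = (-4 - 5)*(-21) = -9*(-21) = 189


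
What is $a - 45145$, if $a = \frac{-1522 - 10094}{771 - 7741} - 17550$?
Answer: $- \frac{218486267}{3485} \approx -62693.0$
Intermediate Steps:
$a = - \frac{61155942}{3485}$ ($a = - \frac{11616}{-6970} - 17550 = \left(-11616\right) \left(- \frac{1}{6970}\right) - 17550 = \frac{5808}{3485} - 17550 = - \frac{61155942}{3485} \approx -17548.0$)
$a - 45145 = - \frac{61155942}{3485} - 45145 = - \frac{218486267}{3485}$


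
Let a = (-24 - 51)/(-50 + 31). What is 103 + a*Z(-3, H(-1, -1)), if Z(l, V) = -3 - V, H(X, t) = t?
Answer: 1807/19 ≈ 95.105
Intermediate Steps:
a = 75/19 (a = -75/(-19) = -75*(-1/19) = 75/19 ≈ 3.9474)
103 + a*Z(-3, H(-1, -1)) = 103 + 75*(-3 - 1*(-1))/19 = 103 + 75*(-3 + 1)/19 = 103 + (75/19)*(-2) = 103 - 150/19 = 1807/19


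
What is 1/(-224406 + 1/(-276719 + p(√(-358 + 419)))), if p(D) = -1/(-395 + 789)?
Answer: -109027287/24466377366916 ≈ -4.4562e-6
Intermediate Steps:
p(D) = -1/394
1/(-224406 + 1/(-276719 + p(√(-358 + 419)))) = 1/(-224406 + 1/(-276719 - 1/394)) = 1/(-224406 + 1/(-109027287/394)) = 1/(-224406 - 394/109027287) = 1/(-24466377366916/109027287) = -109027287/24466377366916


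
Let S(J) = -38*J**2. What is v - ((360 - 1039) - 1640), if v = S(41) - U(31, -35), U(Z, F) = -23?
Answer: -61536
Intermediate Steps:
v = -63855 (v = -38*41**2 - 1*(-23) = -38*1681 + 23 = -63878 + 23 = -63855)
v - ((360 - 1039) - 1640) = -63855 - ((360 - 1039) - 1640) = -63855 - (-679 - 1640) = -63855 - 1*(-2319) = -63855 + 2319 = -61536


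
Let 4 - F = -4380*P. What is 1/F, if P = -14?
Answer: -1/61316 ≈ -1.6309e-5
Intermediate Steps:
F = -61316 (F = 4 - (-4380)*(-14) = 4 - 1*61320 = 4 - 61320 = -61316)
1/F = 1/(-61316) = -1/61316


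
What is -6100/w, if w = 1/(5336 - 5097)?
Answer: -1457900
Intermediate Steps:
w = 1/239 ≈ 0.0041841
-6100/w = -6100/1/239 = -6100*239 = -1457900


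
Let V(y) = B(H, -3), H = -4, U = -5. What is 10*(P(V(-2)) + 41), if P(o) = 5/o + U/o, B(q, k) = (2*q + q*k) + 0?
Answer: 410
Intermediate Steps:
B(q, k) = 2*q + k*q (B(q, k) = (2*q + k*q) + 0 = 2*q + k*q)
V(y) = 4 (V(y) = -4*(2 - 3) = -4*(-1) = 4)
P(o) = 0 (P(o) = 5/o - 5/o = 0)
10*(P(V(-2)) + 41) = 10*(0 + 41) = 10*41 = 410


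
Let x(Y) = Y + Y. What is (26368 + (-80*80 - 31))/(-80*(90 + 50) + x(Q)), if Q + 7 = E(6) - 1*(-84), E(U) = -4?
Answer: -19937/11054 ≈ -1.8036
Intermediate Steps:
Q = 73 (Q = -7 + (-4 - 1*(-84)) = -7 + (-4 + 84) = -7 + 80 = 73)
x(Y) = 2*Y
(26368 + (-80*80 - 31))/(-80*(90 + 50) + x(Q)) = (26368 + (-80*80 - 31))/(-80*(90 + 50) + 2*73) = (26368 + (-6400 - 31))/(-80*140 + 146) = (26368 - 6431)/(-11200 + 146) = 19937/(-11054) = 19937*(-1/11054) = -19937/11054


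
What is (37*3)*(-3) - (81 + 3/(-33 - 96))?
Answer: -17801/43 ≈ -413.98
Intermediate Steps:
(37*3)*(-3) - (81 + 3/(-33 - 96)) = 111*(-3) - (81 + 3/(-129)) = -333 - (81 + 3*(-1/129)) = -333 - (81 - 1/43) = -333 - 1*3482/43 = -333 - 3482/43 = -17801/43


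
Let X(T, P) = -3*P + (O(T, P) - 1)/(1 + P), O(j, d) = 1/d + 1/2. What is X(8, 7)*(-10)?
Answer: 11785/56 ≈ 210.45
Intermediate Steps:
O(j, d) = 1/2 + 1/d (O(j, d) = 1/d + 1*(1/2) = 1/d + 1/2 = 1/2 + 1/d)
X(T, P) = -3*P + (-1 + (2 + P)/(2*P))/(1 + P) (X(T, P) = -3*P + ((2 + P)/(2*P) - 1)/(1 + P) = -3*P + (-1 + (2 + P)/(2*P))/(1 + P))
X(8, 7)*(-10) = ((1/2)*(2 - 1*7 - 6*7**2 - 6*7**3)/(7*(1 + 7)))*(-10) = ((1/2)*(1/7)*(2 - 7 - 6*49 - 6*343)/8)*(-10) = ((1/2)*(1/7)*(1/8)*(2 - 7 - 294 - 2058))*(-10) = ((1/2)*(1/7)*(1/8)*(-2357))*(-10) = -2357/112*(-10) = 11785/56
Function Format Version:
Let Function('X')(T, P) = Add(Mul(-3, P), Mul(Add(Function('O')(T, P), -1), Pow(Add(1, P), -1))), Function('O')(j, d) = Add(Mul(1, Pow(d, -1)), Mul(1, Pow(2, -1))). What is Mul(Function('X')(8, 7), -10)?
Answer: Rational(11785, 56) ≈ 210.45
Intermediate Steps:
Function('O')(j, d) = Add(Rational(1, 2), Pow(d, -1)) (Function('O')(j, d) = Add(Pow(d, -1), Mul(1, Rational(1, 2))) = Add(Pow(d, -1), Rational(1, 2)) = Add(Rational(1, 2), Pow(d, -1)))
Function('X')(T, P) = Add(Mul(-3, P), Mul(Pow(Add(1, P), -1), Add(-1, Mul(Rational(1, 2), Pow(P, -1), Add(2, P))))) (Function('X')(T, P) = Add(Mul(-3, P), Mul(Add(Mul(Rational(1, 2), Pow(P, -1), Add(2, P)), -1), Pow(Add(1, P), -1))) = Add(Mul(-3, P), Mul(Add(-1, Mul(Rational(1, 2), Pow(P, -1), Add(2, P))), Pow(Add(1, P), -1))) = Add(Mul(-3, P), Mul(Pow(Add(1, P), -1), Add(-1, Mul(Rational(1, 2), Pow(P, -1), Add(2, P))))))
Mul(Function('X')(8, 7), -10) = Mul(Mul(Rational(1, 2), Pow(7, -1), Pow(Add(1, 7), -1), Add(2, Mul(-1, 7), Mul(-6, Pow(7, 2)), Mul(-6, Pow(7, 3)))), -10) = Mul(Mul(Rational(1, 2), Rational(1, 7), Pow(8, -1), Add(2, -7, Mul(-6, 49), Mul(-6, 343))), -10) = Mul(Mul(Rational(1, 2), Rational(1, 7), Rational(1, 8), Add(2, -7, -294, -2058)), -10) = Mul(Mul(Rational(1, 2), Rational(1, 7), Rational(1, 8), -2357), -10) = Mul(Rational(-2357, 112), -10) = Rational(11785, 56)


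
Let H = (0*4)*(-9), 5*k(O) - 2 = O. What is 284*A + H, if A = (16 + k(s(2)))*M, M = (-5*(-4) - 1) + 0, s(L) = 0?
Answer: 442472/5 ≈ 88494.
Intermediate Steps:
k(O) = ⅖ + O/5
M = 19 (M = (20 - 1) + 0 = 19 + 0 = 19)
A = 1558/5 (A = (16 + (⅖ + (⅕)*0))*19 = (16 + (⅖ + 0))*19 = (16 + ⅖)*19 = (82/5)*19 = 1558/5 ≈ 311.60)
H = 0 (H = 0*(-9) = 0)
284*A + H = 284*(1558/5) + 0 = 442472/5 + 0 = 442472/5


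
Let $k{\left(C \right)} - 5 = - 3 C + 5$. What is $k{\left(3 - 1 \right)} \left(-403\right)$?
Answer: $-1612$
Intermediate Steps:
$k{\left(C \right)} = 10 - 3 C$ ($k{\left(C \right)} = 5 - \left(-5 + 3 C\right) = 10 - 3 C$)
$k{\left(3 - 1 \right)} \left(-403\right) = \left(10 - 3 \left(3 - 1\right)\right) \left(-403\right) = \left(10 - 6\right) \left(-403\right) = 4 \left(-403\right) = -1612$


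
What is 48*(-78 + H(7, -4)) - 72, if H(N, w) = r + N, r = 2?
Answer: -3384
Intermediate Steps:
H(N, w) = 2 + N
48*(-78 + H(7, -4)) - 72 = 48*(-78 + (2 + 7)) - 72 = 48*(-78 + 9) - 72 = 48*(-69) - 72 = -3312 - 72 = -3384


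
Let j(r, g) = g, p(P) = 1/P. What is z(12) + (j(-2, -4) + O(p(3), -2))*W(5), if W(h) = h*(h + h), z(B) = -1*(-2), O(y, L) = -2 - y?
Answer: -944/3 ≈ -314.67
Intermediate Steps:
z(B) = 2
W(h) = 2*h² (W(h) = h*(2*h) = 2*h²)
z(12) + (j(-2, -4) + O(p(3), -2))*W(5) = 2 + (-4 + (-2 - 1/3))*(2*5²) = 2 + (-4 + (-2 - 1*⅓))*(2*25) = 2 + (-4 + (-2 - ⅓))*50 = 2 + (-4 - 7/3)*50 = 2 - 19/3*50 = 2 - 950/3 = -944/3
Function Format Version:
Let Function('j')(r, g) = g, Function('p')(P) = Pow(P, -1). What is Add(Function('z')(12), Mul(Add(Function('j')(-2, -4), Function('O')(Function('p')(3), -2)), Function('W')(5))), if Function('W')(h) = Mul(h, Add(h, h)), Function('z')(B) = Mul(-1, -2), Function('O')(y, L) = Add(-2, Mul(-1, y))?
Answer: Rational(-944, 3) ≈ -314.67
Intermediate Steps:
Function('z')(B) = 2
Function('W')(h) = Mul(2, Pow(h, 2)) (Function('W')(h) = Mul(h, Mul(2, h)) = Mul(2, Pow(h, 2)))
Add(Function('z')(12), Mul(Add(Function('j')(-2, -4), Function('O')(Function('p')(3), -2)), Function('W')(5))) = Add(2, Mul(Add(-4, Add(-2, Mul(-1, Pow(3, -1)))), Mul(2, Pow(5, 2)))) = Add(2, Mul(Add(-4, Add(-2, Mul(-1, Rational(1, 3)))), Mul(2, 25))) = Add(2, Mul(Add(-4, Add(-2, Rational(-1, 3))), 50)) = Add(2, Mul(Add(-4, Rational(-7, 3)), 50)) = Add(2, Mul(Rational(-19, 3), 50)) = Add(2, Rational(-950, 3)) = Rational(-944, 3)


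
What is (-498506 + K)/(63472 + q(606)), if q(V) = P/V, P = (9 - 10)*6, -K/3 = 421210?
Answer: -177975736/6410671 ≈ -27.762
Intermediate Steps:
K = -1263630 (K = -3*421210 = -1263630)
P = -6 (P = -1*6 = -6)
q(V) = -6/V
(-498506 + K)/(63472 + q(606)) = (-498506 - 1263630)/(63472 - 6/606) = -1762136/(63472 - 6*1/606) = -1762136/(63472 - 1/101) = -1762136/6410671/101 = -1762136*101/6410671 = -177975736/6410671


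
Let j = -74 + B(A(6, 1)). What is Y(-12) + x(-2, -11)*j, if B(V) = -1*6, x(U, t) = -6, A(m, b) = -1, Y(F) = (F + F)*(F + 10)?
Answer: 528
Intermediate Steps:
Y(F) = 2*F*(10 + F) (Y(F) = (2*F)*(10 + F) = 2*F*(10 + F))
B(V) = -6
j = -80 (j = -74 - 6 = -80)
Y(-12) + x(-2, -11)*j = 2*(-12)*(10 - 12) - 6*(-80) = 2*(-12)*(-2) + 480 = 48 + 480 = 528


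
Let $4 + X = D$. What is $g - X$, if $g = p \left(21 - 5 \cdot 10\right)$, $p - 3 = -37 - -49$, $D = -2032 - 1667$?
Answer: $3268$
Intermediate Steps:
$D = -3699$
$X = -3703$ ($X = -4 - 3699 = -3703$)
$p = 15$ ($p = 3 - -12 = 3 + \left(-37 + 49\right) = 3 + 12 = 15$)
$g = -435$ ($g = 15 \left(21 - 5 \cdot 10\right) = 15 \left(21 - 50\right) = 15 \left(-29\right) = -435$)
$g - X = -435 - -3703 = -435 + 3703 = 3268$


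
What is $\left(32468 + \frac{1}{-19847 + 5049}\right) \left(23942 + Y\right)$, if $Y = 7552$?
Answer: $\frac{7565826657861}{7399} \approx 1.0225 \cdot 10^{9}$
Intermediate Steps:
$\left(32468 + \frac{1}{-19847 + 5049}\right) \left(23942 + Y\right) = \left(32468 + \frac{1}{-19847 + 5049}\right) \left(23942 + 7552\right) = \left(32468 + \frac{1}{-14798}\right) 31494 = \left(32468 - \frac{1}{14798}\right) 31494 = \frac{480461463}{14798} \cdot 31494 = \frac{7565826657861}{7399}$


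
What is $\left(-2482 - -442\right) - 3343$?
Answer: $-5383$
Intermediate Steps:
$\left(-2482 - -442\right) - 3343 = \left(-2482 + 442\right) - 3343 = -2040 - 3343 = -5383$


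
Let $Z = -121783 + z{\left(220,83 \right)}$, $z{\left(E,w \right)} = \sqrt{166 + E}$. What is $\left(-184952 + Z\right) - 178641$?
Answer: $-485376 + \sqrt{386} \approx -4.8536 \cdot 10^{5}$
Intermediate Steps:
$Z = -121783 + \sqrt{386}$ ($Z = -121783 + \sqrt{166 + 220} = -121783 + \sqrt{386} \approx -1.2176 \cdot 10^{5}$)
$\left(-184952 + Z\right) - 178641 = \left(-184952 - \left(121783 - \sqrt{386}\right)\right) - 178641 = \left(-306735 + \sqrt{386}\right) - 178641 = -485376 + \sqrt{386}$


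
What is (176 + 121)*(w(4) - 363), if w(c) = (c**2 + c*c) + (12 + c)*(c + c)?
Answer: -60291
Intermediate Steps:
w(c) = 2*c**2 + 2*c*(12 + c) (w(c) = (c**2 + c**2) + (12 + c)*(2*c) = 2*c**2 + 2*c*(12 + c))
(176 + 121)*(w(4) - 363) = (176 + 121)*(4*4*(6 + 4) - 363) = 297*(4*4*10 - 363) = 297*(160 - 363) = 297*(-203) = -60291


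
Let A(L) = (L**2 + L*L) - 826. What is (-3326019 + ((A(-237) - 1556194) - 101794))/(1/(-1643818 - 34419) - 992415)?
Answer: 8177201391315/1665507572356 ≈ 4.9097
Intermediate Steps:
A(L) = -826 + 2*L**2 (A(L) = (L**2 + L**2) - 826 = 2*L**2 - 826 = -826 + 2*L**2)
(-3326019 + ((A(-237) - 1556194) - 101794))/(1/(-1643818 - 34419) - 992415) = (-3326019 + (((-826 + 2*(-237)**2) - 1556194) - 101794))/(1/(-1643818 - 34419) - 992415) = (-3326019 + (((-826 + 2*56169) - 1556194) - 101794))/(1/(-1678237) - 992415) = (-3326019 + (((-826 + 112338) - 1556194) - 101794))/(-1/1678237 - 992415) = (-3326019 + ((111512 - 1556194) - 101794))/(-1665507572356/1678237) = (-3326019 + (-1444682 - 101794))*(-1678237/1665507572356) = (-3326019 - 1546476)*(-1678237/1665507572356) = -4872495*(-1678237/1665507572356) = 8177201391315/1665507572356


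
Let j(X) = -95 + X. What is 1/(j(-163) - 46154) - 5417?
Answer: -251413805/46412 ≈ -5417.0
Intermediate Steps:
1/(j(-163) - 46154) - 5417 = 1/((-95 - 163) - 46154) - 5417 = 1/(-258 - 46154) - 5417 = 1/(-46412) - 5417 = -1/46412 - 5417 = -251413805/46412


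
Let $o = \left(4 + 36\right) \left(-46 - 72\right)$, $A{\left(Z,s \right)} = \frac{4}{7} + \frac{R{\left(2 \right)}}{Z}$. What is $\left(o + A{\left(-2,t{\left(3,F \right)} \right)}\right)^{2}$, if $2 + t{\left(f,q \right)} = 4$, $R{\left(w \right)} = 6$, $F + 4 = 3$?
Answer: $\frac{1092765249}{49} \approx 2.2301 \cdot 10^{7}$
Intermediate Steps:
$F = -1$ ($F = -4 + 3 = -1$)
$t{\left(f,q \right)} = 2$ ($t{\left(f,q \right)} = -2 + 4 = 2$)
$A{\left(Z,s \right)} = \frac{4}{7} + \frac{6}{Z}$
$o = -4720$ ($o = 40 \left(-118\right) = -4720$)
$\left(o + A{\left(-2,t{\left(3,F \right)} \right)}\right)^{2} = \left(-4720 + \left(\frac{4}{7} + \frac{6}{-2}\right)\right)^{2} = \left(-4720 + \left(\frac{4}{7} + 6 \left(- \frac{1}{2}\right)\right)\right)^{2} = \left(-4720 + \left(\frac{4}{7} - 3\right)\right)^{2} = \left(-4720 - \frac{17}{7}\right)^{2} = \left(- \frac{33057}{7}\right)^{2} = \frac{1092765249}{49}$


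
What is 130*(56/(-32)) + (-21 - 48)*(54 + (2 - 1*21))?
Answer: -5285/2 ≈ -2642.5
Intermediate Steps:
130*(56/(-32)) + (-21 - 48)*(54 + (2 - 1*21)) = 130*(56*(-1/32)) - 69*(54 + (2 - 21)) = 130*(-7/4) - 69*(54 - 19) = -455/2 - 69*35 = -455/2 - 2415 = -5285/2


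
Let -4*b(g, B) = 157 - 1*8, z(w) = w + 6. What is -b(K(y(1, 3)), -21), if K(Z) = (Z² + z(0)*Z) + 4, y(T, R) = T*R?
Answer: 149/4 ≈ 37.250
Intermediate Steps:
z(w) = 6 + w
y(T, R) = R*T
K(Z) = 4 + Z² + 6*Z (K(Z) = (Z² + (6 + 0)*Z) + 4 = (Z² + 6*Z) + 4 = 4 + Z² + 6*Z)
b(g, B) = -149/4 (b(g, B) = -(157 - 1*8)/4 = -(157 - 8)/4 = -¼*149 = -149/4)
-b(K(y(1, 3)), -21) = -1*(-149/4) = 149/4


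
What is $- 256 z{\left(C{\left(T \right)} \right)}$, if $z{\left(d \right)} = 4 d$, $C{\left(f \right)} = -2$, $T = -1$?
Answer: $2048$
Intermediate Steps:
$- 256 z{\left(C{\left(T \right)} \right)} = - 256 \cdot 4 \left(-2\right) = \left(-256\right) \left(-8\right) = 2048$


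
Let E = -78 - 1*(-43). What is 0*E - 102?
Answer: -102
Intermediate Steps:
E = -35 (E = -78 + 43 = -35)
0*E - 102 = 0*(-35) - 102 = 0 - 102 = -102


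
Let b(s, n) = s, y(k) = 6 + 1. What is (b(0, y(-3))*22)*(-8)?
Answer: 0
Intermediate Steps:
y(k) = 7
(b(0, y(-3))*22)*(-8) = (0*22)*(-8) = 0*(-8) = 0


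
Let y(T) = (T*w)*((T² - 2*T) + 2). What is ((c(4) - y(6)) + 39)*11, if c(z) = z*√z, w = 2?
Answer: -2915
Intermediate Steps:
y(T) = 2*T*(2 + T² - 2*T) (y(T) = (T*2)*((T² - 2*T) + 2) = (2*T)*(2 + T² - 2*T) = 2*T*(2 + T² - 2*T))
c(z) = z^(3/2)
((c(4) - y(6)) + 39)*11 = ((4^(3/2) - 2*6*(2 + 6² - 2*6)) + 39)*11 = ((8 - 2*6*(2 + 36 - 12)) + 39)*11 = ((8 - 2*6*26) + 39)*11 = ((8 - 1*312) + 39)*11 = ((8 - 312) + 39)*11 = (-304 + 39)*11 = -265*11 = -2915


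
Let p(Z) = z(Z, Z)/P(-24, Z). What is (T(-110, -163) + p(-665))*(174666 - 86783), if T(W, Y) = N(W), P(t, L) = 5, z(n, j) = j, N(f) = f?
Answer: -21355569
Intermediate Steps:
T(W, Y) = W
p(Z) = Z/5
(T(-110, -163) + p(-665))*(174666 - 86783) = (-110 + (1/5)*(-665))*(174666 - 86783) = (-110 - 133)*87883 = -243*87883 = -21355569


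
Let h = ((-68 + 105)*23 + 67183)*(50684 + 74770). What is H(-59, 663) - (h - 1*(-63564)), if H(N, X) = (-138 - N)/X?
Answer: -5658838263079/663 ≈ -8.5352e+9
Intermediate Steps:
H(N, X) = (-138 - N)/X
h = 8535137436 (h = (37*23 + 67183)*125454 = (851 + 67183)*125454 = 68034*125454 = 8535137436)
H(-59, 663) - (h - 1*(-63564)) = (-138 - 1*(-59))/663 - (8535137436 - 1*(-63564)) = (-138 + 59)/663 - (8535137436 + 63564) = (1/663)*(-79) - 1*8535201000 = -79/663 - 8535201000 = -5658838263079/663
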